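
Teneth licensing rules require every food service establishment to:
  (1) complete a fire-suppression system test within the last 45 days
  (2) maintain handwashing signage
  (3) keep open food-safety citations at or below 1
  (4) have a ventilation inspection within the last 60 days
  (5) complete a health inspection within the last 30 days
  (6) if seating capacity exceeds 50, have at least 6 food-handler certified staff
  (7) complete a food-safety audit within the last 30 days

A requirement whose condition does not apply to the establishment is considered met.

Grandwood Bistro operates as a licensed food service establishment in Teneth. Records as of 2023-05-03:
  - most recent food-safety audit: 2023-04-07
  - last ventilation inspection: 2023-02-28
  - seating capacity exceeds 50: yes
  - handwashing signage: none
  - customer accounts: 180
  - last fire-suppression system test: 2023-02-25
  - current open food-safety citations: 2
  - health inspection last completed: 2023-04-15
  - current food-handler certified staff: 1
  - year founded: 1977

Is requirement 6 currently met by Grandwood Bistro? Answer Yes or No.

No

6. condition 'seating capacity exceeds 50' holds; food-handler certified staff 1 < 6 → not met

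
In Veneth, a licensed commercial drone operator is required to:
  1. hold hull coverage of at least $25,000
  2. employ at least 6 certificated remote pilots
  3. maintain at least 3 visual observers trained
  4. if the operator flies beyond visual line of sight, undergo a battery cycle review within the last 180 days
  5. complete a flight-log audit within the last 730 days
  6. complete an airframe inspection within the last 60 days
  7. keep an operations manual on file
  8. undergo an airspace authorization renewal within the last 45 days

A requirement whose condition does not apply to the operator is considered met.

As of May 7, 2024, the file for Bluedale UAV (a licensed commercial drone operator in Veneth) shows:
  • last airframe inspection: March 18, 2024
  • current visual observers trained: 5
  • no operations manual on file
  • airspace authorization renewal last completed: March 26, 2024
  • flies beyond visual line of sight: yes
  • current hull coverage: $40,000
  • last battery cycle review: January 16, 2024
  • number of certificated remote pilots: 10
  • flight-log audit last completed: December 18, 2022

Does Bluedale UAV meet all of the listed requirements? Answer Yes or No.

1. hull coverage $40,000 ≥ $25,000 → met
2. certificated remote pilots 10 ≥ 6 → met
3. visual observers trained 5 ≥ 3 → met
4. condition 'flies beyond visual line of sight' holds; battery cycle review 112 days ago vs limit 180 → met
5. flight-log audit 506 days ago vs limit 730 → met
6. airframe inspection 50 days ago vs limit 60 → met
7. operations manual absent → not met
8. airspace authorization renewal 42 days ago vs limit 45 → met
Not met: 7

No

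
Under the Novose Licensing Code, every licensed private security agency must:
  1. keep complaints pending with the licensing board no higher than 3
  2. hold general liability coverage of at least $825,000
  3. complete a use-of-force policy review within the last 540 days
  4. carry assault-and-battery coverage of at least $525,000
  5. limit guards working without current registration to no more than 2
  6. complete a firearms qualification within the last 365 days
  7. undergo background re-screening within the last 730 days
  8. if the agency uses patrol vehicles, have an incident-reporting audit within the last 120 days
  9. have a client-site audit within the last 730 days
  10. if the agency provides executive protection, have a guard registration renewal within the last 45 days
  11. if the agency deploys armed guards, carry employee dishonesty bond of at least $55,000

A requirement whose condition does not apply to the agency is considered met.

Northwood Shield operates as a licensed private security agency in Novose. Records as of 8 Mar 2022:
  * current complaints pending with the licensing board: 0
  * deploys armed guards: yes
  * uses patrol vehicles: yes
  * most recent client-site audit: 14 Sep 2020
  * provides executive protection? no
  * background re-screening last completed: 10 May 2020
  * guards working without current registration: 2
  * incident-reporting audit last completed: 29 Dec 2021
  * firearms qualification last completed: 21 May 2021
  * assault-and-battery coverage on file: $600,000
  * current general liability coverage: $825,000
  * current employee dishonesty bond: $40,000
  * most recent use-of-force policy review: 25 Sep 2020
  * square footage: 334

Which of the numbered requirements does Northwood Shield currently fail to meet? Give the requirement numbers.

1. complaints pending with the licensing board 0 ≤ 3 → met
2. general liability coverage $825,000 ≥ $825,000 → met
3. use-of-force policy review 529 days ago vs limit 540 → met
4. assault-and-battery coverage $600,000 ≥ $525,000 → met
5. guards working without current registration 2 ≤ 2 → met
6. firearms qualification 291 days ago vs limit 365 → met
7. background re-screening 667 days ago vs limit 730 → met
8. condition 'uses patrol vehicles' holds; incident-reporting audit 69 days ago vs limit 120 → met
9. client-site audit 540 days ago vs limit 730 → met
10. condition 'provides executive protection' does not hold → requirement n/a → met
11. condition 'deploys armed guards' holds; employee dishonesty bond $40,000 < $55,000 → not met
Not met: 11

11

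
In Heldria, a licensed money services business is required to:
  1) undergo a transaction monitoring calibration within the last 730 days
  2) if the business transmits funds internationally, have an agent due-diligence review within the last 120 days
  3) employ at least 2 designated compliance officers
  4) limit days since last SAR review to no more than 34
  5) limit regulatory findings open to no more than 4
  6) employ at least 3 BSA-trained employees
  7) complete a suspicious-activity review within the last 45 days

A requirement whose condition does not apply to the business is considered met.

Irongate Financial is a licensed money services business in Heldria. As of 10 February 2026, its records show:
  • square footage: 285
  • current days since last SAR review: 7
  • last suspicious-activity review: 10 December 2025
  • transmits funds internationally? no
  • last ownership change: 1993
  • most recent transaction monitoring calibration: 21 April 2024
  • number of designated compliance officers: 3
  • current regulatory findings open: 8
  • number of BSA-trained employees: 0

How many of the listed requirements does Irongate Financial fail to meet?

1. transaction monitoring calibration 660 days ago vs limit 730 → met
2. condition 'transmits funds internationally' does not hold → requirement n/a → met
3. designated compliance officers 3 ≥ 2 → met
4. days since last SAR review 7 ≤ 34 → met
5. regulatory findings open 8 > 4 → not met
6. BSA-trained employees 0 < 3 → not met
7. suspicious-activity review 62 days ago vs limit 45 → not met
Not met: 3 of 7

3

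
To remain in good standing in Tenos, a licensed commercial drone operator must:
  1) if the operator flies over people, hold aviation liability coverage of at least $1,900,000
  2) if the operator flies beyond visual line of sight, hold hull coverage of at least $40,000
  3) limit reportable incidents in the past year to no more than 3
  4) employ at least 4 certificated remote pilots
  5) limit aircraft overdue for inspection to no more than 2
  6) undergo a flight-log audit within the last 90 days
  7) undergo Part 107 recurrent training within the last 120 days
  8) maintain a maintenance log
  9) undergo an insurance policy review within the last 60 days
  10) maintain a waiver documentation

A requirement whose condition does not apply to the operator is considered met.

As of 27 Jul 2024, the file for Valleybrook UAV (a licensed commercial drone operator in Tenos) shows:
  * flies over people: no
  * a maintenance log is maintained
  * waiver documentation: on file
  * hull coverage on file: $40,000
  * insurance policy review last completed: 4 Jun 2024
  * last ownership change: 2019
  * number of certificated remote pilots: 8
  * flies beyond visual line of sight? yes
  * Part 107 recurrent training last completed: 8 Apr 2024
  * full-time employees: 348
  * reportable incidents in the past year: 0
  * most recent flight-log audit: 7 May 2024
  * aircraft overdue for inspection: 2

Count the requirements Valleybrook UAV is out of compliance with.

0

1. condition 'flies over people' does not hold → requirement n/a → met
2. condition 'flies beyond visual line of sight' holds; hull coverage $40,000 ≥ $40,000 → met
3. reportable incidents in the past year 0 ≤ 3 → met
4. certificated remote pilots 8 ≥ 4 → met
5. aircraft overdue for inspection 2 ≤ 2 → met
6. flight-log audit 81 days ago vs limit 90 → met
7. Part 107 recurrent training 110 days ago vs limit 120 → met
8. maintenance log present → met
9. insurance policy review 53 days ago vs limit 60 → met
10. waiver documentation present → met
Not met: 0 of 10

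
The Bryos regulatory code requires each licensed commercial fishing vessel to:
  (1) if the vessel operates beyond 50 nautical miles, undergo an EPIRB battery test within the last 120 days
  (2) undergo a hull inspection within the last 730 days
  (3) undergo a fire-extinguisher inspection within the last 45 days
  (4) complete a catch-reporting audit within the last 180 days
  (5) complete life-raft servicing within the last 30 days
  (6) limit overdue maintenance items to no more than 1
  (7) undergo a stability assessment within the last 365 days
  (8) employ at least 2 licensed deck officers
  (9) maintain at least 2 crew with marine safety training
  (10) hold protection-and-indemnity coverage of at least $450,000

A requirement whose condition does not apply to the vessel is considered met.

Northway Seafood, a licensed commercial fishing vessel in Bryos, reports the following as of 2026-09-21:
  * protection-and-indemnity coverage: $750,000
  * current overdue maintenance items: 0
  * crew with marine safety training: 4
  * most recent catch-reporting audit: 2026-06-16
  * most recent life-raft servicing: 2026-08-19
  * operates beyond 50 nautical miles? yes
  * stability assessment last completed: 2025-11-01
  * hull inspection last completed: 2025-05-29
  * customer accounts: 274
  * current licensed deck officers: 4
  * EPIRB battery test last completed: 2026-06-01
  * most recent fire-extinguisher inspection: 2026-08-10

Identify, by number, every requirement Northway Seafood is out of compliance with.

5

1. condition 'operates beyond 50 nautical miles' holds; EPIRB battery test 112 days ago vs limit 120 → met
2. hull inspection 480 days ago vs limit 730 → met
3. fire-extinguisher inspection 42 days ago vs limit 45 → met
4. catch-reporting audit 97 days ago vs limit 180 → met
5. life-raft servicing 33 days ago vs limit 30 → not met
6. overdue maintenance items 0 ≤ 1 → met
7. stability assessment 324 days ago vs limit 365 → met
8. licensed deck officers 4 ≥ 2 → met
9. crew with marine safety training 4 ≥ 2 → met
10. protection-and-indemnity coverage $750,000 ≥ $450,000 → met
Not met: 5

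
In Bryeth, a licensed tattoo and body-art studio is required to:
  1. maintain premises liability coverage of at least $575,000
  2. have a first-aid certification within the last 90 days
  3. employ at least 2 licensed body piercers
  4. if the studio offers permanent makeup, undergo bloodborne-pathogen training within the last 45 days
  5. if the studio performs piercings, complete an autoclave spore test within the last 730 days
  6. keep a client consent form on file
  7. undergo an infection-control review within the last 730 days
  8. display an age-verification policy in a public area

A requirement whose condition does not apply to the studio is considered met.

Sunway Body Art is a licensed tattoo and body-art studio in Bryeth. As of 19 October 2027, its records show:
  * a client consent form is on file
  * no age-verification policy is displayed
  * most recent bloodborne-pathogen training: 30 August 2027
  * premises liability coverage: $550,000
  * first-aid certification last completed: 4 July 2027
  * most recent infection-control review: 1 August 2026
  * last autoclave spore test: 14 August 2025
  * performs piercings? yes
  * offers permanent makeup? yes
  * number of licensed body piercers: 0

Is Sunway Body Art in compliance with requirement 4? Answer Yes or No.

4. condition 'offers permanent makeup' holds; bloodborne-pathogen training 50 days ago vs limit 45 → not met

No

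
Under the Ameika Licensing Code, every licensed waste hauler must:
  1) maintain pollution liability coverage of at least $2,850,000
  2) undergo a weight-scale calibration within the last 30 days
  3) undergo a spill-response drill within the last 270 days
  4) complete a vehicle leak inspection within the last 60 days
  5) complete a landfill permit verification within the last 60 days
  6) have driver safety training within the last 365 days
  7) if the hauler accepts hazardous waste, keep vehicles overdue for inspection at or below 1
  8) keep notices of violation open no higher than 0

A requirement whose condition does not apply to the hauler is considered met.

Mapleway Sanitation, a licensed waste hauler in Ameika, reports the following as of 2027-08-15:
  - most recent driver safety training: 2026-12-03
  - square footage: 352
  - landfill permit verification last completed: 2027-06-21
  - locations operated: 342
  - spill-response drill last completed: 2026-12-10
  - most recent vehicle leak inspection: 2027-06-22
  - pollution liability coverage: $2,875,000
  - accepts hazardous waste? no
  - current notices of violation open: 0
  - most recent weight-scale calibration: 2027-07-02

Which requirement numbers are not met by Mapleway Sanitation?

1. pollution liability coverage $2,875,000 ≥ $2,850,000 → met
2. weight-scale calibration 44 days ago vs limit 30 → not met
3. spill-response drill 248 days ago vs limit 270 → met
4. vehicle leak inspection 54 days ago vs limit 60 → met
5. landfill permit verification 55 days ago vs limit 60 → met
6. driver safety training 255 days ago vs limit 365 → met
7. condition 'accepts hazardous waste' does not hold → requirement n/a → met
8. notices of violation open 0 ≤ 0 → met
Not met: 2

2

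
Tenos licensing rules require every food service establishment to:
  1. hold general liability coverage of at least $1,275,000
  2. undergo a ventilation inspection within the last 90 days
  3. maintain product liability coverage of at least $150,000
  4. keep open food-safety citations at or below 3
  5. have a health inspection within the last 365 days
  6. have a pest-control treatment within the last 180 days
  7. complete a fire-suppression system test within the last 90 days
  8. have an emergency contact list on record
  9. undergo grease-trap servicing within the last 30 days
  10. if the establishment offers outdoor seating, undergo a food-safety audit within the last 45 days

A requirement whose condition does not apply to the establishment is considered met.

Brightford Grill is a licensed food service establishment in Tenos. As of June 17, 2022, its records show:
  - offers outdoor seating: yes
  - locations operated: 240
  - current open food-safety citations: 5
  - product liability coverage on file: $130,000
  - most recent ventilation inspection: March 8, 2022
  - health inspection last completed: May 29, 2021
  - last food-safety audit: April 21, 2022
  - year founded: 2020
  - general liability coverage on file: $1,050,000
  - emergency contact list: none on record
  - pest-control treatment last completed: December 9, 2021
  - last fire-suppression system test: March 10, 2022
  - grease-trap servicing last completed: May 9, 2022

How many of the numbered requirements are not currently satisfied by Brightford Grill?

10

1. general liability coverage $1,050,000 < $1,275,000 → not met
2. ventilation inspection 101 days ago vs limit 90 → not met
3. product liability coverage $130,000 < $150,000 → not met
4. open food-safety citations 5 > 3 → not met
5. health inspection 384 days ago vs limit 365 → not met
6. pest-control treatment 190 days ago vs limit 180 → not met
7. fire-suppression system test 99 days ago vs limit 90 → not met
8. emergency contact list absent → not met
9. grease-trap servicing 39 days ago vs limit 30 → not met
10. condition 'offers outdoor seating' holds; food-safety audit 57 days ago vs limit 45 → not met
Not met: 10 of 10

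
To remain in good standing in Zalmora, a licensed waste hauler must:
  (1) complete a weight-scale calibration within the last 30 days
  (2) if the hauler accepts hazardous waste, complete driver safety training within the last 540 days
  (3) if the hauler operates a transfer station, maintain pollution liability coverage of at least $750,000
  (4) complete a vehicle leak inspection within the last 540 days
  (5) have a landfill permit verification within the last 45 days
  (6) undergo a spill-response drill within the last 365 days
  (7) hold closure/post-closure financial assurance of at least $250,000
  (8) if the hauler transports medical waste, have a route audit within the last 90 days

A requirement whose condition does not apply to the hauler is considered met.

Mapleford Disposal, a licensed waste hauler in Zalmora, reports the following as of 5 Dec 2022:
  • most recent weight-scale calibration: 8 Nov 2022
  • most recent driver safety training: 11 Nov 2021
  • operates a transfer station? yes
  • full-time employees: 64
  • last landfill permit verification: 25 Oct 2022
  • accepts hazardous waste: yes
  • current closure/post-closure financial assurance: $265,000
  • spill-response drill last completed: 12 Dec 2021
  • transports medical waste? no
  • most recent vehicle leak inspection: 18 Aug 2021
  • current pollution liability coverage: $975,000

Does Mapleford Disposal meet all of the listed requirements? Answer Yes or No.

Yes

1. weight-scale calibration 27 days ago vs limit 30 → met
2. condition 'accepts hazardous waste' holds; driver safety training 389 days ago vs limit 540 → met
3. condition 'operates a transfer station' holds; pollution liability coverage $975,000 ≥ $750,000 → met
4. vehicle leak inspection 474 days ago vs limit 540 → met
5. landfill permit verification 41 days ago vs limit 45 → met
6. spill-response drill 358 days ago vs limit 365 → met
7. closure/post-closure financial assurance $265,000 ≥ $250,000 → met
8. condition 'transports medical waste' does not hold → requirement n/a → met
All met.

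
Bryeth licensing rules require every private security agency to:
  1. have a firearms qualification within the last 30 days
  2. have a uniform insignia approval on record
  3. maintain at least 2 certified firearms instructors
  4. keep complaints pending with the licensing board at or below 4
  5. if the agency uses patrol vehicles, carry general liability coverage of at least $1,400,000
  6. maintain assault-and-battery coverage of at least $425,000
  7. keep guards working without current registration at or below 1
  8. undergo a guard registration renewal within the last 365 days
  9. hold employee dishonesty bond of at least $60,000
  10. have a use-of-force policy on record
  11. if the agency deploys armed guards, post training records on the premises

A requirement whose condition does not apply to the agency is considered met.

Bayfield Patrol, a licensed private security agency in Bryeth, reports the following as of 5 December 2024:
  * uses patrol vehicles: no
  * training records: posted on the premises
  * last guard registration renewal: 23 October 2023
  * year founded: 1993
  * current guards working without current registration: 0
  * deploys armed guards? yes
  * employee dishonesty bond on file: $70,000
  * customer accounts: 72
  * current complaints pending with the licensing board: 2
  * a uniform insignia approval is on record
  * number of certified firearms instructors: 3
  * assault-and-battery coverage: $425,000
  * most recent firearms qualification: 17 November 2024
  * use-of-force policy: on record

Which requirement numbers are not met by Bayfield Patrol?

1. firearms qualification 18 days ago vs limit 30 → met
2. uniform insignia approval present → met
3. certified firearms instructors 3 ≥ 2 → met
4. complaints pending with the licensing board 2 ≤ 4 → met
5. condition 'uses patrol vehicles' does not hold → requirement n/a → met
6. assault-and-battery coverage $425,000 ≥ $425,000 → met
7. guards working without current registration 0 ≤ 1 → met
8. guard registration renewal 409 days ago vs limit 365 → not met
9. employee dishonesty bond $70,000 ≥ $60,000 → met
10. use-of-force policy present → met
11. condition 'deploys armed guards' holds; training records present → met
Not met: 8

8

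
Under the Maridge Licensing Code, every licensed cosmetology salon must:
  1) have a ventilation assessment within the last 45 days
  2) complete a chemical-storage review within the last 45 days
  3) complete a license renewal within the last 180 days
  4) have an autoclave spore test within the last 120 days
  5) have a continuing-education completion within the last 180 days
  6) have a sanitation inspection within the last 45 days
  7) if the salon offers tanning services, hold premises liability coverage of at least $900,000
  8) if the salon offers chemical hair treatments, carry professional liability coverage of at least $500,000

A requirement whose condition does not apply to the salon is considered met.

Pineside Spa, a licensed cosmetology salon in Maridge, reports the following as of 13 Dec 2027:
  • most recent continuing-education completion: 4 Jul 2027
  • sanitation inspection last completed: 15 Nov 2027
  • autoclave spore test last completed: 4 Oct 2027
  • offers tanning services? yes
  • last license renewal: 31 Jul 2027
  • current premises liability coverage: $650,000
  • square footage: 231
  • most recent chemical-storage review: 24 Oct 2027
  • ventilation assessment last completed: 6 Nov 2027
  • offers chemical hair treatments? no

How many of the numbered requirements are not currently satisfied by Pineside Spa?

2

1. ventilation assessment 37 days ago vs limit 45 → met
2. chemical-storage review 50 days ago vs limit 45 → not met
3. license renewal 135 days ago vs limit 180 → met
4. autoclave spore test 70 days ago vs limit 120 → met
5. continuing-education completion 162 days ago vs limit 180 → met
6. sanitation inspection 28 days ago vs limit 45 → met
7. condition 'offers tanning services' holds; premises liability coverage $650,000 < $900,000 → not met
8. condition 'offers chemical hair treatments' does not hold → requirement n/a → met
Not met: 2 of 8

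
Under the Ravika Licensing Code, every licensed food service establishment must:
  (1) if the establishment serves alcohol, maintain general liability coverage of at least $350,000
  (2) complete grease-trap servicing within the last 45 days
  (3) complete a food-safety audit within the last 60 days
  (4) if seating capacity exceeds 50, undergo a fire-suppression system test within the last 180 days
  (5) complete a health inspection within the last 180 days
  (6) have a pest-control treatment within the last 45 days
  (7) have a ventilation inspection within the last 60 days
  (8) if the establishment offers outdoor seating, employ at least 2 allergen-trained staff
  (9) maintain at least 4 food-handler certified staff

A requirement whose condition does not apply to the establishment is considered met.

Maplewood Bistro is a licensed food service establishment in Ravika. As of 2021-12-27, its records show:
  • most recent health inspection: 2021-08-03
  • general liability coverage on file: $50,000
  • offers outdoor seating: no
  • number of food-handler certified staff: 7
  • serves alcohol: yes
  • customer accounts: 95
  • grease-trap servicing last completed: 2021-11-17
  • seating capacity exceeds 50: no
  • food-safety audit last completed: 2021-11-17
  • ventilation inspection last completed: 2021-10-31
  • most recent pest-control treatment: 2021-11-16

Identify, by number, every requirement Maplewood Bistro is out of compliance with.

1. condition 'serves alcohol' holds; general liability coverage $50,000 < $350,000 → not met
2. grease-trap servicing 40 days ago vs limit 45 → met
3. food-safety audit 40 days ago vs limit 60 → met
4. condition 'seating capacity exceeds 50' does not hold → requirement n/a → met
5. health inspection 146 days ago vs limit 180 → met
6. pest-control treatment 41 days ago vs limit 45 → met
7. ventilation inspection 57 days ago vs limit 60 → met
8. condition 'offers outdoor seating' does not hold → requirement n/a → met
9. food-handler certified staff 7 ≥ 4 → met
Not met: 1

1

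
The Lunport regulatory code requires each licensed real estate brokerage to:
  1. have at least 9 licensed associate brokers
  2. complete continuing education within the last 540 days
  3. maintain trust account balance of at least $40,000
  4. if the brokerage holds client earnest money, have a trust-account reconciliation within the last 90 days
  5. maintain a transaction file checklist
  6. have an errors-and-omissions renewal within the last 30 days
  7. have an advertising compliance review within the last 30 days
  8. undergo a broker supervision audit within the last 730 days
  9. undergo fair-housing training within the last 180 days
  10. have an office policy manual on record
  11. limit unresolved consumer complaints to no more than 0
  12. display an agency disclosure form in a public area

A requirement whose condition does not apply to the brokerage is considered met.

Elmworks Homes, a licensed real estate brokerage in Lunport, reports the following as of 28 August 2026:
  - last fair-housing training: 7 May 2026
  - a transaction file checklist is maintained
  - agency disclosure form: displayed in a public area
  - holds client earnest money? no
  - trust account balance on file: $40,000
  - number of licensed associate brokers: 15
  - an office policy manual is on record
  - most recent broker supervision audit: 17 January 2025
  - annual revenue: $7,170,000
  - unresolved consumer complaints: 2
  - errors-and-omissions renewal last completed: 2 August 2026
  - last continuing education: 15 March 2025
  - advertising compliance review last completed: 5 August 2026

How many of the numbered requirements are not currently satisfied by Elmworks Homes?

1

1. licensed associate brokers 15 ≥ 9 → met
2. continuing education 531 days ago vs limit 540 → met
3. trust account balance $40,000 ≥ $40,000 → met
4. condition 'holds client earnest money' does not hold → requirement n/a → met
5. transaction file checklist present → met
6. errors-and-omissions renewal 26 days ago vs limit 30 → met
7. advertising compliance review 23 days ago vs limit 30 → met
8. broker supervision audit 588 days ago vs limit 730 → met
9. fair-housing training 113 days ago vs limit 180 → met
10. office policy manual present → met
11. unresolved consumer complaints 2 > 0 → not met
12. agency disclosure form present → met
Not met: 1 of 12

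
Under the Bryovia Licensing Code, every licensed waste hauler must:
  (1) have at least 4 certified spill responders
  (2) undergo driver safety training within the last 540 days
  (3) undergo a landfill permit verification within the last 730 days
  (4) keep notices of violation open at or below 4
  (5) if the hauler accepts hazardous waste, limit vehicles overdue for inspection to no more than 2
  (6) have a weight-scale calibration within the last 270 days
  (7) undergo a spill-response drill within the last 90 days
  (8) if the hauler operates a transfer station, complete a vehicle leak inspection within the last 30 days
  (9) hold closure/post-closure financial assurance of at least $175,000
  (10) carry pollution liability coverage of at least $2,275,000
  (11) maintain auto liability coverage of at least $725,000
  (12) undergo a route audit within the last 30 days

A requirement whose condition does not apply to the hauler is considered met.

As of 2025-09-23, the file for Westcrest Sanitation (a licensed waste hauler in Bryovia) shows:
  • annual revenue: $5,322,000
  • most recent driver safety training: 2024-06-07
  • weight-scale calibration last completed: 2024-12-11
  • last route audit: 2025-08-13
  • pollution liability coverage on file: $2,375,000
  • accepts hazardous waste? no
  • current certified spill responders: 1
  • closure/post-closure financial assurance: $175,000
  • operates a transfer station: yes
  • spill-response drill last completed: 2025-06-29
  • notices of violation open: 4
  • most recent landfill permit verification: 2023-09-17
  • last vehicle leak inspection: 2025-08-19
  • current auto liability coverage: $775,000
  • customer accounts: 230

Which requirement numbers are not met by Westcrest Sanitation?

1. certified spill responders 1 < 4 → not met
2. driver safety training 473 days ago vs limit 540 → met
3. landfill permit verification 737 days ago vs limit 730 → not met
4. notices of violation open 4 ≤ 4 → met
5. condition 'accepts hazardous waste' does not hold → requirement n/a → met
6. weight-scale calibration 286 days ago vs limit 270 → not met
7. spill-response drill 86 days ago vs limit 90 → met
8. condition 'operates a transfer station' holds; vehicle leak inspection 35 days ago vs limit 30 → not met
9. closure/post-closure financial assurance $175,000 ≥ $175,000 → met
10. pollution liability coverage $2,375,000 ≥ $2,275,000 → met
11. auto liability coverage $775,000 ≥ $725,000 → met
12. route audit 41 days ago vs limit 30 → not met
Not met: 1, 3, 6, 8, 12

1, 3, 6, 8, 12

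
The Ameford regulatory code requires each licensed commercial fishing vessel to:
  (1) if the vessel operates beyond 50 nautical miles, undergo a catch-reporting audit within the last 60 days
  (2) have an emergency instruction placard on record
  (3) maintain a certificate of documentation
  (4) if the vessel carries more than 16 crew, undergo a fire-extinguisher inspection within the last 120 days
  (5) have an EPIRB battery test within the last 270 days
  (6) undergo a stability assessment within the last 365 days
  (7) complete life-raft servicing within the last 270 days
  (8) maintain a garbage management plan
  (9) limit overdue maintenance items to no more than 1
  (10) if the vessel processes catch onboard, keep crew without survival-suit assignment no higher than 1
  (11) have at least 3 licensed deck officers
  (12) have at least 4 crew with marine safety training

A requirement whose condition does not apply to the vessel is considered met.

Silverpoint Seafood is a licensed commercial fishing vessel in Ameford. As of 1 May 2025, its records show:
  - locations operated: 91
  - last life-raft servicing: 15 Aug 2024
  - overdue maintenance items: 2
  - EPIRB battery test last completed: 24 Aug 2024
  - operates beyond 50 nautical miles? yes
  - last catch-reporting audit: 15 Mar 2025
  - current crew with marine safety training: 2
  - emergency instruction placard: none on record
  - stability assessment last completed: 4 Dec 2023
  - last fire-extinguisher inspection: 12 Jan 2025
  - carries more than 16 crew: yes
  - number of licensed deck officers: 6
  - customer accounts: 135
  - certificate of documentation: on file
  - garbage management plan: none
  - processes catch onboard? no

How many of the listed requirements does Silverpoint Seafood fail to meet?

5

1. condition 'operates beyond 50 nautical miles' holds; catch-reporting audit 47 days ago vs limit 60 → met
2. emergency instruction placard absent → not met
3. certificate of documentation present → met
4. condition 'carries more than 16 crew' holds; fire-extinguisher inspection 109 days ago vs limit 120 → met
5. EPIRB battery test 250 days ago vs limit 270 → met
6. stability assessment 514 days ago vs limit 365 → not met
7. life-raft servicing 259 days ago vs limit 270 → met
8. garbage management plan absent → not met
9. overdue maintenance items 2 > 1 → not met
10. condition 'processes catch onboard' does not hold → requirement n/a → met
11. licensed deck officers 6 ≥ 3 → met
12. crew with marine safety training 2 < 4 → not met
Not met: 5 of 12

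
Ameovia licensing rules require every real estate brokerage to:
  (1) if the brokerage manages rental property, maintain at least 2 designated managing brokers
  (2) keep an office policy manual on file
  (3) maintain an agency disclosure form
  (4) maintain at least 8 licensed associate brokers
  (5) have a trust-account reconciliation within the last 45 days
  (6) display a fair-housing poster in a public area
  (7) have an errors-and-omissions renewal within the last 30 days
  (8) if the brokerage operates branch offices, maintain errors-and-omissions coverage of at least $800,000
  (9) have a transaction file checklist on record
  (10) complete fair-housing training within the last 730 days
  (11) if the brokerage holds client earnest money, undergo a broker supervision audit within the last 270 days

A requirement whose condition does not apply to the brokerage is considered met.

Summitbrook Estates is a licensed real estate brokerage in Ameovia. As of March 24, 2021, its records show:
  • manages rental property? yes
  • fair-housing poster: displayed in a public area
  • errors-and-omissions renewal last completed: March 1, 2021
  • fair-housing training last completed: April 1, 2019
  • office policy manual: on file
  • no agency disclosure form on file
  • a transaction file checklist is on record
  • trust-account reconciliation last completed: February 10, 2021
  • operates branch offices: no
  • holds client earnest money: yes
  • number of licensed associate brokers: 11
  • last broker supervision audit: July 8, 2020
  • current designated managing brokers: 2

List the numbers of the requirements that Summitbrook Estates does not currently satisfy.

3

1. condition 'manages rental property' holds; designated managing brokers 2 ≥ 2 → met
2. office policy manual present → met
3. agency disclosure form absent → not met
4. licensed associate brokers 11 ≥ 8 → met
5. trust-account reconciliation 42 days ago vs limit 45 → met
6. fair-housing poster present → met
7. errors-and-omissions renewal 23 days ago vs limit 30 → met
8. condition 'operates branch offices' does not hold → requirement n/a → met
9. transaction file checklist present → met
10. fair-housing training 723 days ago vs limit 730 → met
11. condition 'holds client earnest money' holds; broker supervision audit 259 days ago vs limit 270 → met
Not met: 3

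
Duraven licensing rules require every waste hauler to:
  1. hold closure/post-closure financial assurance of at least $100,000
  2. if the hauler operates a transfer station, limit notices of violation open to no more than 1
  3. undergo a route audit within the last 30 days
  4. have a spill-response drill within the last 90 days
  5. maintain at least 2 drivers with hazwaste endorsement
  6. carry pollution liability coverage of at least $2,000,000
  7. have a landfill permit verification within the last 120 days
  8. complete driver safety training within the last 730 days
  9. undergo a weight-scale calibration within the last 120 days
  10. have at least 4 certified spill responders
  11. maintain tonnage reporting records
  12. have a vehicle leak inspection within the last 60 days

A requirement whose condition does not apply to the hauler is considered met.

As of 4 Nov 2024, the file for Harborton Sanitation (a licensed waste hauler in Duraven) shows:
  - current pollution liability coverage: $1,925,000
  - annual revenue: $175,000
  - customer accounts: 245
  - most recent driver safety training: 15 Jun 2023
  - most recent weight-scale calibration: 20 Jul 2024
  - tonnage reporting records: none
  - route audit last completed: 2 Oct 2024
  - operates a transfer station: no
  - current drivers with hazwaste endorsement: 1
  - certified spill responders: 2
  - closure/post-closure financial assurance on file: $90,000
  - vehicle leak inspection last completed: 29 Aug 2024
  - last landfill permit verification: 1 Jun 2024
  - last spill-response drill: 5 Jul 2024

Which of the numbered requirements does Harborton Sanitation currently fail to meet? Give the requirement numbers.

1. closure/post-closure financial assurance $90,000 < $100,000 → not met
2. condition 'operates a transfer station' does not hold → requirement n/a → met
3. route audit 33 days ago vs limit 30 → not met
4. spill-response drill 122 days ago vs limit 90 → not met
5. drivers with hazwaste endorsement 1 < 2 → not met
6. pollution liability coverage $1,925,000 < $2,000,000 → not met
7. landfill permit verification 156 days ago vs limit 120 → not met
8. driver safety training 508 days ago vs limit 730 → met
9. weight-scale calibration 107 days ago vs limit 120 → met
10. certified spill responders 2 < 4 → not met
11. tonnage reporting records absent → not met
12. vehicle leak inspection 67 days ago vs limit 60 → not met
Not met: 1, 3, 4, 5, 6, 7, 10, 11, 12

1, 3, 4, 5, 6, 7, 10, 11, 12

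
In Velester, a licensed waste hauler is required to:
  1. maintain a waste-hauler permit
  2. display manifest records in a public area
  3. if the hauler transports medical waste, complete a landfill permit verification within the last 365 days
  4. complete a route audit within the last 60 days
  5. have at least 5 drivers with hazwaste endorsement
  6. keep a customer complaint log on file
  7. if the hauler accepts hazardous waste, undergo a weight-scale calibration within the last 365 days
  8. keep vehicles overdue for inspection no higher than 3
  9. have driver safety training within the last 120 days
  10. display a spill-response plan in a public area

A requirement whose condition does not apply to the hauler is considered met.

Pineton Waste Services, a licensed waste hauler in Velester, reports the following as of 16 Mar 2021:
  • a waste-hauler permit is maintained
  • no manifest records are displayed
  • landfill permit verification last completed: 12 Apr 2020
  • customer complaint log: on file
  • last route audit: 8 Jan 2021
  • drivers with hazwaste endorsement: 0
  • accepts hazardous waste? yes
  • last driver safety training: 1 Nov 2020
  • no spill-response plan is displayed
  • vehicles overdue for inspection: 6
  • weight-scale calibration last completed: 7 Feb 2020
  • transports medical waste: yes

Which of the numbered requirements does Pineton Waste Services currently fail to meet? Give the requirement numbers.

2, 4, 5, 7, 8, 9, 10

1. waste-hauler permit present → met
2. manifest records absent → not met
3. condition 'transports medical waste' holds; landfill permit verification 338 days ago vs limit 365 → met
4. route audit 67 days ago vs limit 60 → not met
5. drivers with hazwaste endorsement 0 < 5 → not met
6. customer complaint log present → met
7. condition 'accepts hazardous waste' holds; weight-scale calibration 403 days ago vs limit 365 → not met
8. vehicles overdue for inspection 6 > 3 → not met
9. driver safety training 135 days ago vs limit 120 → not met
10. spill-response plan absent → not met
Not met: 2, 4, 5, 7, 8, 9, 10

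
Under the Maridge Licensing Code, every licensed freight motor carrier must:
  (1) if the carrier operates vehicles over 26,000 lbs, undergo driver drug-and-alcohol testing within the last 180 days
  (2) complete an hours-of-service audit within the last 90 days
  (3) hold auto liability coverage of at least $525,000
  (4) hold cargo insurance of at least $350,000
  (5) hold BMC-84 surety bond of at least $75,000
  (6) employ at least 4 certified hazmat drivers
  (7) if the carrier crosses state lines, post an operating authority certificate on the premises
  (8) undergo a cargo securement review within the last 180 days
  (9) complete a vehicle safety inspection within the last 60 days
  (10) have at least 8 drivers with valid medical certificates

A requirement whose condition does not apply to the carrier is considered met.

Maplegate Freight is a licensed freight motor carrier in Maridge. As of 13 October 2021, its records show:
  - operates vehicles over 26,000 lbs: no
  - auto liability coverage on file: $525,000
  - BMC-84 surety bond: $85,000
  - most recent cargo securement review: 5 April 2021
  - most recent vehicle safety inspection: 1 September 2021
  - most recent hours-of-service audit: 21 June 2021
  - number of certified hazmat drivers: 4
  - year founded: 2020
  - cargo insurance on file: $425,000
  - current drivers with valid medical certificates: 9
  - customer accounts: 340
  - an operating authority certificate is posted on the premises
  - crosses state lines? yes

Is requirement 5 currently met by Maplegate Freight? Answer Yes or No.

5. BMC-84 surety bond $85,000 ≥ $75,000 → met

Yes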